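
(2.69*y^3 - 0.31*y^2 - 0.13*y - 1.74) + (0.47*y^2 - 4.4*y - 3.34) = 2.69*y^3 + 0.16*y^2 - 4.53*y - 5.08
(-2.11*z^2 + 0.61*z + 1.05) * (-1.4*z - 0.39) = 2.954*z^3 - 0.0311*z^2 - 1.7079*z - 0.4095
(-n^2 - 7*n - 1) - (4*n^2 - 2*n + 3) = -5*n^2 - 5*n - 4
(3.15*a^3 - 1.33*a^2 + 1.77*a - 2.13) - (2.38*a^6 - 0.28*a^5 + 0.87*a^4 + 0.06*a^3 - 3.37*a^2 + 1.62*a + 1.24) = -2.38*a^6 + 0.28*a^5 - 0.87*a^4 + 3.09*a^3 + 2.04*a^2 + 0.15*a - 3.37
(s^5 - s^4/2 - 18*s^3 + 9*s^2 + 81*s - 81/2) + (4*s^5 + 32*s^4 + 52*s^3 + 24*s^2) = 5*s^5 + 63*s^4/2 + 34*s^3 + 33*s^2 + 81*s - 81/2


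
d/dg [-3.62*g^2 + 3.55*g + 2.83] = 3.55 - 7.24*g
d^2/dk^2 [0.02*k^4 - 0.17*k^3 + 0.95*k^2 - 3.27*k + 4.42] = 0.24*k^2 - 1.02*k + 1.9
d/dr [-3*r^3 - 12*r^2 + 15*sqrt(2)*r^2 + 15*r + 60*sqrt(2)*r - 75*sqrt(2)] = -9*r^2 - 24*r + 30*sqrt(2)*r + 15 + 60*sqrt(2)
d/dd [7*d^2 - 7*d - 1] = 14*d - 7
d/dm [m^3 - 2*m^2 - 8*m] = 3*m^2 - 4*m - 8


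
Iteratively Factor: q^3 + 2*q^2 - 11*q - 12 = (q + 4)*(q^2 - 2*q - 3) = (q + 1)*(q + 4)*(q - 3)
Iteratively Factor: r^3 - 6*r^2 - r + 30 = (r - 5)*(r^2 - r - 6) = (r - 5)*(r + 2)*(r - 3)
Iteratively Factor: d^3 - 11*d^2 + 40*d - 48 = (d - 3)*(d^2 - 8*d + 16) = (d - 4)*(d - 3)*(d - 4)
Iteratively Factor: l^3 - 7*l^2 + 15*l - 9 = (l - 1)*(l^2 - 6*l + 9) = (l - 3)*(l - 1)*(l - 3)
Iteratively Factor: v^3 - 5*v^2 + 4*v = (v - 1)*(v^2 - 4*v) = (v - 4)*(v - 1)*(v)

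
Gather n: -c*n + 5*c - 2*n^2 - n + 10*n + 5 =5*c - 2*n^2 + n*(9 - c) + 5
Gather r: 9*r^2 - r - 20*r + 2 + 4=9*r^2 - 21*r + 6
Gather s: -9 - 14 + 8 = -15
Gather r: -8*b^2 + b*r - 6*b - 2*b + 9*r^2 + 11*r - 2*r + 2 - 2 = -8*b^2 - 8*b + 9*r^2 + r*(b + 9)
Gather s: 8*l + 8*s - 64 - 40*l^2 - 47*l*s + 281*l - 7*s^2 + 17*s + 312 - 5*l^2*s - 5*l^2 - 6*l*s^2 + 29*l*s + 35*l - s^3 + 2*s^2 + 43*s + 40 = -45*l^2 + 324*l - s^3 + s^2*(-6*l - 5) + s*(-5*l^2 - 18*l + 68) + 288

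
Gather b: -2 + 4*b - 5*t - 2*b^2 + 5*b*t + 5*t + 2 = -2*b^2 + b*(5*t + 4)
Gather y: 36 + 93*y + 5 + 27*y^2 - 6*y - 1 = 27*y^2 + 87*y + 40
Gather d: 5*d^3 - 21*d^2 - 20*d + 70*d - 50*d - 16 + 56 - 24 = 5*d^3 - 21*d^2 + 16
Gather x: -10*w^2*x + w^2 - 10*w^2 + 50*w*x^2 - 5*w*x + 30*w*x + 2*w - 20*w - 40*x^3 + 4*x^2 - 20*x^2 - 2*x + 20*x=-9*w^2 - 18*w - 40*x^3 + x^2*(50*w - 16) + x*(-10*w^2 + 25*w + 18)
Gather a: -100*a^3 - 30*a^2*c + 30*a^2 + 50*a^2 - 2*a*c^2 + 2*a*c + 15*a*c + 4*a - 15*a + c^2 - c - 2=-100*a^3 + a^2*(80 - 30*c) + a*(-2*c^2 + 17*c - 11) + c^2 - c - 2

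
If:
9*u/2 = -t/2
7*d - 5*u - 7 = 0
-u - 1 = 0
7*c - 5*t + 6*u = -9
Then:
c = 6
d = 2/7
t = 9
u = -1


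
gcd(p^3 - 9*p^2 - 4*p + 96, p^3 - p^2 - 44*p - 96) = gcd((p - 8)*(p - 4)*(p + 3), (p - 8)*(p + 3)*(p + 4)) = p^2 - 5*p - 24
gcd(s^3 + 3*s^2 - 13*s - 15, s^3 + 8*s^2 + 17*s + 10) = s^2 + 6*s + 5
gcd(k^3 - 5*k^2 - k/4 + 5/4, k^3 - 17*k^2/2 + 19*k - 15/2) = k^2 - 11*k/2 + 5/2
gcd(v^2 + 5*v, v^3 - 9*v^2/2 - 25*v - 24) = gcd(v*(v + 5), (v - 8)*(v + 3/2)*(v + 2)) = 1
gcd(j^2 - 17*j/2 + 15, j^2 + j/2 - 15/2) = j - 5/2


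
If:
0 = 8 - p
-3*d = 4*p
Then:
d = -32/3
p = 8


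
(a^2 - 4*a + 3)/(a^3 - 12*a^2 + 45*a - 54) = (a - 1)/(a^2 - 9*a + 18)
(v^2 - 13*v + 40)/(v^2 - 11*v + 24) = (v - 5)/(v - 3)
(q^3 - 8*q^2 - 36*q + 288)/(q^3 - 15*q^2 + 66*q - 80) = (q^2 - 36)/(q^2 - 7*q + 10)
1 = 1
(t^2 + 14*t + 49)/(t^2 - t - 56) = (t + 7)/(t - 8)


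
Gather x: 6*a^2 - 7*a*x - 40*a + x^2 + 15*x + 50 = 6*a^2 - 40*a + x^2 + x*(15 - 7*a) + 50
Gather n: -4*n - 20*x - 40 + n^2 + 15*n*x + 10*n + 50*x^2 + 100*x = n^2 + n*(15*x + 6) + 50*x^2 + 80*x - 40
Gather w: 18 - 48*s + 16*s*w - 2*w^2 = 16*s*w - 48*s - 2*w^2 + 18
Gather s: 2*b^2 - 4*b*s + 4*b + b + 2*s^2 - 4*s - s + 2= 2*b^2 + 5*b + 2*s^2 + s*(-4*b - 5) + 2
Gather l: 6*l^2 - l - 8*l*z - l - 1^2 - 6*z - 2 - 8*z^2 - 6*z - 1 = 6*l^2 + l*(-8*z - 2) - 8*z^2 - 12*z - 4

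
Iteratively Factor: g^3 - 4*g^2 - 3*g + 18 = (g + 2)*(g^2 - 6*g + 9) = (g - 3)*(g + 2)*(g - 3)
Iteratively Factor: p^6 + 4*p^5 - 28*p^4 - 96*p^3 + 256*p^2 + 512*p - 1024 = (p - 2)*(p^5 + 6*p^4 - 16*p^3 - 128*p^2 + 512) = (p - 2)^2*(p^4 + 8*p^3 - 128*p - 256) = (p - 2)^2*(p + 4)*(p^3 + 4*p^2 - 16*p - 64) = (p - 2)^2*(p + 4)^2*(p^2 - 16) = (p - 4)*(p - 2)^2*(p + 4)^2*(p + 4)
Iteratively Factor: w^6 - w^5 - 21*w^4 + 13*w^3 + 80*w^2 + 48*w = (w - 4)*(w^5 + 3*w^4 - 9*w^3 - 23*w^2 - 12*w) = (w - 4)*(w + 1)*(w^4 + 2*w^3 - 11*w^2 - 12*w) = (w - 4)*(w - 3)*(w + 1)*(w^3 + 5*w^2 + 4*w) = w*(w - 4)*(w - 3)*(w + 1)*(w^2 + 5*w + 4) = w*(w - 4)*(w - 3)*(w + 1)*(w + 4)*(w + 1)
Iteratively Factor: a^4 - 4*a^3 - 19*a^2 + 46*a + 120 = (a + 3)*(a^3 - 7*a^2 + 2*a + 40) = (a + 2)*(a + 3)*(a^2 - 9*a + 20) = (a - 4)*(a + 2)*(a + 3)*(a - 5)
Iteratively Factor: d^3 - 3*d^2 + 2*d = (d - 1)*(d^2 - 2*d) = d*(d - 1)*(d - 2)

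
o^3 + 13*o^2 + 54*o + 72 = (o + 3)*(o + 4)*(o + 6)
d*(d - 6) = d^2 - 6*d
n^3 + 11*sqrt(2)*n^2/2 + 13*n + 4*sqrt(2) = (n + sqrt(2)/2)*(n + sqrt(2))*(n + 4*sqrt(2))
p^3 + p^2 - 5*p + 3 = (p - 1)^2*(p + 3)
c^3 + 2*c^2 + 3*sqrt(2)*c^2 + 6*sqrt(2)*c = c*(c + 2)*(c + 3*sqrt(2))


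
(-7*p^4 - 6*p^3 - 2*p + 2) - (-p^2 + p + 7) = -7*p^4 - 6*p^3 + p^2 - 3*p - 5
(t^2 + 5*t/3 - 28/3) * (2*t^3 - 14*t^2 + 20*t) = 2*t^5 - 32*t^4/3 - 22*t^3 + 164*t^2 - 560*t/3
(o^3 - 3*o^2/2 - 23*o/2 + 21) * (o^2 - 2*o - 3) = o^5 - 7*o^4/2 - 23*o^3/2 + 97*o^2/2 - 15*o/2 - 63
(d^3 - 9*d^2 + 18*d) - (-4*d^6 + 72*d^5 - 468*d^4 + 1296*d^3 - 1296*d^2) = 4*d^6 - 72*d^5 + 468*d^4 - 1295*d^3 + 1287*d^2 + 18*d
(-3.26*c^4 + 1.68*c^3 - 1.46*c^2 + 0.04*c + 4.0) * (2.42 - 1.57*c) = 5.1182*c^5 - 10.5268*c^4 + 6.3578*c^3 - 3.596*c^2 - 6.1832*c + 9.68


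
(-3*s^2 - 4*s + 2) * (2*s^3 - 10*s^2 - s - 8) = -6*s^5 + 22*s^4 + 47*s^3 + 8*s^2 + 30*s - 16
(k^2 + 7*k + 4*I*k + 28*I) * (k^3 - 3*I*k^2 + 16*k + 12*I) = k^5 + 7*k^4 + I*k^4 + 28*k^3 + 7*I*k^3 + 196*k^2 + 76*I*k^2 - 48*k + 532*I*k - 336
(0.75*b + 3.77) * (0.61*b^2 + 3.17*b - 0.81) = 0.4575*b^3 + 4.6772*b^2 + 11.3434*b - 3.0537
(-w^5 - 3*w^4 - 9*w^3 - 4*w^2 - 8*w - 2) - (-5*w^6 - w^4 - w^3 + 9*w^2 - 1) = 5*w^6 - w^5 - 2*w^4 - 8*w^3 - 13*w^2 - 8*w - 1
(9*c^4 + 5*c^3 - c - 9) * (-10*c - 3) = -90*c^5 - 77*c^4 - 15*c^3 + 10*c^2 + 93*c + 27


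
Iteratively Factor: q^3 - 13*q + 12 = (q - 3)*(q^2 + 3*q - 4) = (q - 3)*(q + 4)*(q - 1)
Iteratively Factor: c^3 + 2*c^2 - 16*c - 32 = (c - 4)*(c^2 + 6*c + 8) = (c - 4)*(c + 4)*(c + 2)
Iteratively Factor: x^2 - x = (x)*(x - 1)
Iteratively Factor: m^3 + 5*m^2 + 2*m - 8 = (m + 2)*(m^2 + 3*m - 4) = (m + 2)*(m + 4)*(m - 1)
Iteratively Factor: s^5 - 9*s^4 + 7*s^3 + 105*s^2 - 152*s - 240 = (s - 5)*(s^4 - 4*s^3 - 13*s^2 + 40*s + 48) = (s - 5)*(s - 4)*(s^3 - 13*s - 12) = (s - 5)*(s - 4)*(s + 1)*(s^2 - s - 12) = (s - 5)*(s - 4)^2*(s + 1)*(s + 3)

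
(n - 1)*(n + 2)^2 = n^3 + 3*n^2 - 4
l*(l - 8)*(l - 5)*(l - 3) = l^4 - 16*l^3 + 79*l^2 - 120*l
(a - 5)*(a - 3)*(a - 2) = a^3 - 10*a^2 + 31*a - 30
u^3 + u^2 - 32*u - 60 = (u - 6)*(u + 2)*(u + 5)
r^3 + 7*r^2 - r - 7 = (r - 1)*(r + 1)*(r + 7)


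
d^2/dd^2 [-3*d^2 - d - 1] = -6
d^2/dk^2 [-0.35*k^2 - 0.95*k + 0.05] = -0.700000000000000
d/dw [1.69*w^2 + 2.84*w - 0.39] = 3.38*w + 2.84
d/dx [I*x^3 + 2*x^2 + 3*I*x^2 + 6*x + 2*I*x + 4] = 3*I*x^2 + x*(4 + 6*I) + 6 + 2*I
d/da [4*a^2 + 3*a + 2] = 8*a + 3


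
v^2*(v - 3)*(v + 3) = v^4 - 9*v^2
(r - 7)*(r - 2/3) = r^2 - 23*r/3 + 14/3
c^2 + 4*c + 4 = (c + 2)^2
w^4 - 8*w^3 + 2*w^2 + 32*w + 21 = (w - 7)*(w - 3)*(w + 1)^2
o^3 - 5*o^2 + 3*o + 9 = (o - 3)^2*(o + 1)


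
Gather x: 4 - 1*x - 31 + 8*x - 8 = 7*x - 35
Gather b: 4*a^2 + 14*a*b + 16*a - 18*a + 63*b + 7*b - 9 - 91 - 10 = 4*a^2 - 2*a + b*(14*a + 70) - 110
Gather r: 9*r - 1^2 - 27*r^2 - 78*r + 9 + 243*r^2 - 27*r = 216*r^2 - 96*r + 8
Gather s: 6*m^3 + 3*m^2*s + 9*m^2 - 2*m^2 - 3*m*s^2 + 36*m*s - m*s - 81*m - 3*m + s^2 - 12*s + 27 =6*m^3 + 7*m^2 - 84*m + s^2*(1 - 3*m) + s*(3*m^2 + 35*m - 12) + 27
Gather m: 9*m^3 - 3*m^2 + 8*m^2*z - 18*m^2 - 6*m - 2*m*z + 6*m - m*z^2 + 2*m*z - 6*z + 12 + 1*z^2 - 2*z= 9*m^3 + m^2*(8*z - 21) - m*z^2 + z^2 - 8*z + 12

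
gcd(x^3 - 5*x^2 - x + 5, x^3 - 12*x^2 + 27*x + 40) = x^2 - 4*x - 5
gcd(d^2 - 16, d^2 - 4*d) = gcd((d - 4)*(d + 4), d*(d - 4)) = d - 4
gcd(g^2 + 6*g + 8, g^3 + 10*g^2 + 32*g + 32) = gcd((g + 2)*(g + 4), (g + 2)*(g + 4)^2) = g^2 + 6*g + 8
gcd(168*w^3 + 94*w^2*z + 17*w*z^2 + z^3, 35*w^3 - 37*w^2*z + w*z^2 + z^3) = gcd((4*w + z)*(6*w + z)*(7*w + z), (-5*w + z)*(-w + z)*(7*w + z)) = 7*w + z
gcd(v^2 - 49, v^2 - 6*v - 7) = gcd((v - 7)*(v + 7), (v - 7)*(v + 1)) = v - 7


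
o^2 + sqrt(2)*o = o*(o + sqrt(2))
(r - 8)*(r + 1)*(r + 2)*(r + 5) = r^4 - 47*r^2 - 126*r - 80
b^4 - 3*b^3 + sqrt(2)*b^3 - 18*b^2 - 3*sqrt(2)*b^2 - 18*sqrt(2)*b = b*(b - 6)*(b + 3)*(b + sqrt(2))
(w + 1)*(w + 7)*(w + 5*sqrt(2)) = w^3 + 5*sqrt(2)*w^2 + 8*w^2 + 7*w + 40*sqrt(2)*w + 35*sqrt(2)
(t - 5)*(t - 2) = t^2 - 7*t + 10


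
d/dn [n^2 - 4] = 2*n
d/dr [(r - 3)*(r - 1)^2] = (r - 1)*(3*r - 7)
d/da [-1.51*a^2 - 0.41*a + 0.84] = -3.02*a - 0.41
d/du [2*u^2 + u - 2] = 4*u + 1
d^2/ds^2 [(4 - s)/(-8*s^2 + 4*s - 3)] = 8*(3*(3 - 2*s)*(8*s^2 - 4*s + 3) + 4*(s - 4)*(4*s - 1)^2)/(8*s^2 - 4*s + 3)^3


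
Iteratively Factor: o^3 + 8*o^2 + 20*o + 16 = (o + 2)*(o^2 + 6*o + 8) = (o + 2)^2*(o + 4)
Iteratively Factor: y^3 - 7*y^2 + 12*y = (y - 4)*(y^2 - 3*y) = y*(y - 4)*(y - 3)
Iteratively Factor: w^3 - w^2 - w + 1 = (w + 1)*(w^2 - 2*w + 1) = (w - 1)*(w + 1)*(w - 1)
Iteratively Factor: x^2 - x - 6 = (x - 3)*(x + 2)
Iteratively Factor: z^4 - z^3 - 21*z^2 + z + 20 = (z - 5)*(z^3 + 4*z^2 - z - 4) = (z - 5)*(z + 4)*(z^2 - 1) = (z - 5)*(z - 1)*(z + 4)*(z + 1)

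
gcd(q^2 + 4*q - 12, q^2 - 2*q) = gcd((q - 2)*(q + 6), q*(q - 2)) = q - 2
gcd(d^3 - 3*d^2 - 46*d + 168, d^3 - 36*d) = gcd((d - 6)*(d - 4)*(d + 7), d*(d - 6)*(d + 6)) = d - 6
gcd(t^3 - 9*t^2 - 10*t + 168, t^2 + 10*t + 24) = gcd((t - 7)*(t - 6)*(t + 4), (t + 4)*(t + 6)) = t + 4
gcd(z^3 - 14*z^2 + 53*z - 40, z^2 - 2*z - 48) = z - 8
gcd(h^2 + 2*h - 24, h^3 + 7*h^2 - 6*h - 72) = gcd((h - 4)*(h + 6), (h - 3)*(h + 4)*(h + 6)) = h + 6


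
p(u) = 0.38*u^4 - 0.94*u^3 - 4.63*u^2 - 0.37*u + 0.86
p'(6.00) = 170.87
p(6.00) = 121.40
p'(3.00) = -12.49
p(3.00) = -36.52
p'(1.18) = -12.73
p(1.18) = -6.83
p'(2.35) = -17.98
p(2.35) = -26.19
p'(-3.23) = -51.10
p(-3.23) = 26.79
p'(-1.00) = 4.55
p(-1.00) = -2.08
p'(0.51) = -5.62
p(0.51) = -0.63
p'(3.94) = 12.34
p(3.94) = -38.39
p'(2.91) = -13.74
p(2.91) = -35.34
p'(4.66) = 49.06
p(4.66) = -17.33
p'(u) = 1.52*u^3 - 2.82*u^2 - 9.26*u - 0.37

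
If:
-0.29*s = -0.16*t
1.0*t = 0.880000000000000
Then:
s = 0.49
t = 0.88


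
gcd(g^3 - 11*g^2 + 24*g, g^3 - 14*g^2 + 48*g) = g^2 - 8*g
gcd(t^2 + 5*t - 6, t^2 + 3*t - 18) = t + 6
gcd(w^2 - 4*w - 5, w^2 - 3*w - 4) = w + 1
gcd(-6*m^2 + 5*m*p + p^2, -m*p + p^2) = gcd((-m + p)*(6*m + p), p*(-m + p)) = -m + p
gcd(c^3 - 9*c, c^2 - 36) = 1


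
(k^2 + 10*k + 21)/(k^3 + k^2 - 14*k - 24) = (k + 7)/(k^2 - 2*k - 8)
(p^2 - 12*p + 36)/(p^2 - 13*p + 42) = (p - 6)/(p - 7)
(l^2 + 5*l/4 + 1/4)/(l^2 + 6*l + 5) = (l + 1/4)/(l + 5)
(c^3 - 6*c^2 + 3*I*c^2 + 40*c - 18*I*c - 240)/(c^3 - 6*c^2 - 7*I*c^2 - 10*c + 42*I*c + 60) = (c + 8*I)/(c - 2*I)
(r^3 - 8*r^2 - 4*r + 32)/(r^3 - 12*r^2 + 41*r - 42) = (r^2 - 6*r - 16)/(r^2 - 10*r + 21)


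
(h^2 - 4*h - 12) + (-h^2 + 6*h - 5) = 2*h - 17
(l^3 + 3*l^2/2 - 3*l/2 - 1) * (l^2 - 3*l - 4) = l^5 - 3*l^4/2 - 10*l^3 - 5*l^2/2 + 9*l + 4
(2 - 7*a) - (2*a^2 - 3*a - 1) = -2*a^2 - 4*a + 3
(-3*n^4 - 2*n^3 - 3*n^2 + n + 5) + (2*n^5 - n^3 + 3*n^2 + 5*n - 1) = 2*n^5 - 3*n^4 - 3*n^3 + 6*n + 4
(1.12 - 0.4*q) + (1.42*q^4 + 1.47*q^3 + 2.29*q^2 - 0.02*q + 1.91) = 1.42*q^4 + 1.47*q^3 + 2.29*q^2 - 0.42*q + 3.03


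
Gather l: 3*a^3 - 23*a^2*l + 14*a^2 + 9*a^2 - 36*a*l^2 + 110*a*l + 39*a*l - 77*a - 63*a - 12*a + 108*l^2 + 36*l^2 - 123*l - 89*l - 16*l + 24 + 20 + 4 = 3*a^3 + 23*a^2 - 152*a + l^2*(144 - 36*a) + l*(-23*a^2 + 149*a - 228) + 48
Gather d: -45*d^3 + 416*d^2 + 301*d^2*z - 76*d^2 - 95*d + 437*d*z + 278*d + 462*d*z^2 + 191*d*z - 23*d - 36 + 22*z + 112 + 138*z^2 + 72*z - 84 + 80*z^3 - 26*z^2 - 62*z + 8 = -45*d^3 + d^2*(301*z + 340) + d*(462*z^2 + 628*z + 160) + 80*z^3 + 112*z^2 + 32*z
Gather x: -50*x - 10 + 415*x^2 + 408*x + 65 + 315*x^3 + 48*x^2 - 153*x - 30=315*x^3 + 463*x^2 + 205*x + 25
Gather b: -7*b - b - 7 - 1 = -8*b - 8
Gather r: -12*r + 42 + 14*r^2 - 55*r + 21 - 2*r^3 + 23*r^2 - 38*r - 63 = -2*r^3 + 37*r^2 - 105*r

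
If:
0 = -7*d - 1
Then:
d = -1/7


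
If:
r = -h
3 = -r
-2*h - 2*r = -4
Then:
No Solution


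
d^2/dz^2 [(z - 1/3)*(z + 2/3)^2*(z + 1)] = 12*z^2 + 12*z + 2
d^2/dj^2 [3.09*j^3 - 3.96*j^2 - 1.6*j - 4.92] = 18.54*j - 7.92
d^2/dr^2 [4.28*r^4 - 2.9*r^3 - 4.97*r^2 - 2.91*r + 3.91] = 51.36*r^2 - 17.4*r - 9.94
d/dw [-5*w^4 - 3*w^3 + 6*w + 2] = -20*w^3 - 9*w^2 + 6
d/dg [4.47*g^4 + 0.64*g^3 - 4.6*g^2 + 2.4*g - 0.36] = 17.88*g^3 + 1.92*g^2 - 9.2*g + 2.4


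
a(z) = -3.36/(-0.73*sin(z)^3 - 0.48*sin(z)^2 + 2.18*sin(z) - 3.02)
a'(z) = -3.36*(2.19*sin(z)^2*cos(z) + 0.96*sin(z)*cos(z) - 2.18*cos(z))/(-0.73*sin(z)^3 - 0.48*sin(z)^2 + 2.18*sin(z) - 3.02)^2 = (-7.3584*sin(z)^2 - 3.2256*sin(z) + 7.3248)*cos(z)/(0.73*sin(z)^3 + 0.48*sin(z)^2 - 2.18*sin(z) + 3.02)^2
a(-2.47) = 0.77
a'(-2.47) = -0.26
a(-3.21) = 1.17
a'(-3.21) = -0.85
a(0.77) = 1.70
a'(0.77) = 0.28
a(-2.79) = 0.88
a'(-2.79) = -0.49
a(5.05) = 0.69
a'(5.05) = 0.05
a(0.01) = 1.12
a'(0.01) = 0.81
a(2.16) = 1.72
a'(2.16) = 0.06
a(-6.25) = 1.14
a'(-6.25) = 0.83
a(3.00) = 1.23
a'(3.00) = -0.90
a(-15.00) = 0.76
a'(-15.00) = -0.24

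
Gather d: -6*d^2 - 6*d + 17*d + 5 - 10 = -6*d^2 + 11*d - 5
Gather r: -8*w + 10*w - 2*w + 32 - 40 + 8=0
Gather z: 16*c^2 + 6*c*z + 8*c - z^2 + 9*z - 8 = 16*c^2 + 8*c - z^2 + z*(6*c + 9) - 8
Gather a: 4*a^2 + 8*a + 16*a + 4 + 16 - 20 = 4*a^2 + 24*a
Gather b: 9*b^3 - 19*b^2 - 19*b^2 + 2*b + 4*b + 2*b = 9*b^3 - 38*b^2 + 8*b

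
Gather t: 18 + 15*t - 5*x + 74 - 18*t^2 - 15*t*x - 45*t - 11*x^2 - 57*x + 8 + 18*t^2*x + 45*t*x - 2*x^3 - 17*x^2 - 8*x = t^2*(18*x - 18) + t*(30*x - 30) - 2*x^3 - 28*x^2 - 70*x + 100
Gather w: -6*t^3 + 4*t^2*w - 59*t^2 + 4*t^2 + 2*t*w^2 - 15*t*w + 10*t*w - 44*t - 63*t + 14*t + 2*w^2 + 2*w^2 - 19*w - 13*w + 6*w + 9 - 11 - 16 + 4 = -6*t^3 - 55*t^2 - 93*t + w^2*(2*t + 4) + w*(4*t^2 - 5*t - 26) - 14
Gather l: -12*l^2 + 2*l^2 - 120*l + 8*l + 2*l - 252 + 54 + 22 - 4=-10*l^2 - 110*l - 180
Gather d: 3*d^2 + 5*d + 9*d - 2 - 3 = 3*d^2 + 14*d - 5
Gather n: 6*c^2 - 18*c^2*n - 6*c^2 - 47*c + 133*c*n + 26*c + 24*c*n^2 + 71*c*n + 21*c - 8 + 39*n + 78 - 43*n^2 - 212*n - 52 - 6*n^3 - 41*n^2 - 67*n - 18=-6*n^3 + n^2*(24*c - 84) + n*(-18*c^2 + 204*c - 240)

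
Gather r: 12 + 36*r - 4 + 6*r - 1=42*r + 7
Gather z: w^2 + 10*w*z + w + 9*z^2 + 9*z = w^2 + w + 9*z^2 + z*(10*w + 9)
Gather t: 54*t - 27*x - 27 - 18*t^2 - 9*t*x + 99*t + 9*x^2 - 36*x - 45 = -18*t^2 + t*(153 - 9*x) + 9*x^2 - 63*x - 72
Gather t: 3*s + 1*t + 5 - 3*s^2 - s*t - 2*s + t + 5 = -3*s^2 + s + t*(2 - s) + 10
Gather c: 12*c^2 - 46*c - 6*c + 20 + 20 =12*c^2 - 52*c + 40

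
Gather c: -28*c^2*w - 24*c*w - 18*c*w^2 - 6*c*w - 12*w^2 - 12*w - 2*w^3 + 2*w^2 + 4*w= -28*c^2*w + c*(-18*w^2 - 30*w) - 2*w^3 - 10*w^2 - 8*w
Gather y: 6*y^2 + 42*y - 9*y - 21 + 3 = 6*y^2 + 33*y - 18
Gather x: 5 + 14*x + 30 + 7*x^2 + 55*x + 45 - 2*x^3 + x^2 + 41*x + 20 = -2*x^3 + 8*x^2 + 110*x + 100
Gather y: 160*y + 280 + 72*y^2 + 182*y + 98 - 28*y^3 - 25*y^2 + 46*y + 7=-28*y^3 + 47*y^2 + 388*y + 385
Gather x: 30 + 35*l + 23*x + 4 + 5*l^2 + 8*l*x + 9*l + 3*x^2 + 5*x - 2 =5*l^2 + 44*l + 3*x^2 + x*(8*l + 28) + 32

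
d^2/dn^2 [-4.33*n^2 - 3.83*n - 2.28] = -8.66000000000000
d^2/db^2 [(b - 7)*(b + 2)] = 2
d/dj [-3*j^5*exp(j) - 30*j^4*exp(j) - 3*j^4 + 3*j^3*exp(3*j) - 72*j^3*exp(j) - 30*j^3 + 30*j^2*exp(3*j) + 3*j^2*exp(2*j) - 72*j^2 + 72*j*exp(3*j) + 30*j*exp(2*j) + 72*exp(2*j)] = -3*j^5*exp(j) - 45*j^4*exp(j) + 9*j^3*exp(3*j) - 192*j^3*exp(j) - 12*j^3 + 99*j^2*exp(3*j) + 6*j^2*exp(2*j) - 216*j^2*exp(j) - 90*j^2 + 276*j*exp(3*j) + 66*j*exp(2*j) - 144*j + 72*exp(3*j) + 174*exp(2*j)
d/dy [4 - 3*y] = -3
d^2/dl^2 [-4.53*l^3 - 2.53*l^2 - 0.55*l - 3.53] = -27.18*l - 5.06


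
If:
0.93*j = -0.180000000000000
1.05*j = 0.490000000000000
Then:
No Solution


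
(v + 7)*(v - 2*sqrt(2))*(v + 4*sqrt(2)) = v^3 + 2*sqrt(2)*v^2 + 7*v^2 - 16*v + 14*sqrt(2)*v - 112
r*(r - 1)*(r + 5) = r^3 + 4*r^2 - 5*r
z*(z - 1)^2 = z^3 - 2*z^2 + z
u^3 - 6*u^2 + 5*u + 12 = (u - 4)*(u - 3)*(u + 1)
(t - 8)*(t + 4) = t^2 - 4*t - 32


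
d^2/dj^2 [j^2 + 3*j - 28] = 2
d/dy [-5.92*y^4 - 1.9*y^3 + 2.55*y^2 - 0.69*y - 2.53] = -23.68*y^3 - 5.7*y^2 + 5.1*y - 0.69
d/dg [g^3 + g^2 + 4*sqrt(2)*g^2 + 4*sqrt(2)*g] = 3*g^2 + 2*g + 8*sqrt(2)*g + 4*sqrt(2)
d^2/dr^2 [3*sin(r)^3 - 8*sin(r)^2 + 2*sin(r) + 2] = -27*sin(r)^3 + 32*sin(r)^2 + 16*sin(r) - 16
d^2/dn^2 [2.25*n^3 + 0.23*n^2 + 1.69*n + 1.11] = 13.5*n + 0.46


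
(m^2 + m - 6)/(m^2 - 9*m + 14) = (m + 3)/(m - 7)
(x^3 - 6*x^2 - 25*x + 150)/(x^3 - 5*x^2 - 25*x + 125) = (x - 6)/(x - 5)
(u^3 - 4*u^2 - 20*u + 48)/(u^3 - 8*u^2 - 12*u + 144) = (u - 2)/(u - 6)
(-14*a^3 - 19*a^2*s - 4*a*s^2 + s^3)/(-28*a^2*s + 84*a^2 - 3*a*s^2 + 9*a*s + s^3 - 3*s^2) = (2*a^2 + 3*a*s + s^2)/(4*a*s - 12*a + s^2 - 3*s)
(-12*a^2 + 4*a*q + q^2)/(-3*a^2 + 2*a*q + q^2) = (-12*a^2 + 4*a*q + q^2)/(-3*a^2 + 2*a*q + q^2)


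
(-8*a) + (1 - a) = 1 - 9*a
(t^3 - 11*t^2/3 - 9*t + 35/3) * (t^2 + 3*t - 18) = t^5 - 2*t^4/3 - 38*t^3 + 152*t^2/3 + 197*t - 210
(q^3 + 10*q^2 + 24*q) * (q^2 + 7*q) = q^5 + 17*q^4 + 94*q^3 + 168*q^2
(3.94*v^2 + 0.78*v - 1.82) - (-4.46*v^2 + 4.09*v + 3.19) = 8.4*v^2 - 3.31*v - 5.01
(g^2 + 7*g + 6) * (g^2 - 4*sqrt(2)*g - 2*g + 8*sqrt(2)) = g^4 - 4*sqrt(2)*g^3 + 5*g^3 - 20*sqrt(2)*g^2 - 8*g^2 - 12*g + 32*sqrt(2)*g + 48*sqrt(2)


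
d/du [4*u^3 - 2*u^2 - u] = 12*u^2 - 4*u - 1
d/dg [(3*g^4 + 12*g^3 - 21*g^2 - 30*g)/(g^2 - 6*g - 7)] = 6*(g^3 - 9*g^2 - 21*g + 35)/(g^2 - 14*g + 49)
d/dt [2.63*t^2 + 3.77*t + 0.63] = 5.26*t + 3.77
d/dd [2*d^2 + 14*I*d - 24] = 4*d + 14*I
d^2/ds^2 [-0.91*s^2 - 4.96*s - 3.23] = -1.82000000000000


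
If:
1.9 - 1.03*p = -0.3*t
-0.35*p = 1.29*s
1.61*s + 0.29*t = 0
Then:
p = 3.29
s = -0.89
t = 4.95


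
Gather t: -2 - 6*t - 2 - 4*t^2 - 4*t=-4*t^2 - 10*t - 4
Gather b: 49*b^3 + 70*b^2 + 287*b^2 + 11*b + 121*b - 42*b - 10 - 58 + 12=49*b^3 + 357*b^2 + 90*b - 56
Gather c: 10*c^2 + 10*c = 10*c^2 + 10*c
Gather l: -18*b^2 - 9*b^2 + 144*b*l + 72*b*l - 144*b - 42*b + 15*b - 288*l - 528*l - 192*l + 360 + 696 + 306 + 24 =-27*b^2 - 171*b + l*(216*b - 1008) + 1386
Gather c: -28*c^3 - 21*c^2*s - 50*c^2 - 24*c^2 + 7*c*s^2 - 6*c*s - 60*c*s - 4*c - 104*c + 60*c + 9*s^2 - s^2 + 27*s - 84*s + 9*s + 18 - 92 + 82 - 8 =-28*c^3 + c^2*(-21*s - 74) + c*(7*s^2 - 66*s - 48) + 8*s^2 - 48*s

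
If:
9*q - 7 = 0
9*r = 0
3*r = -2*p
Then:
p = 0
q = 7/9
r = 0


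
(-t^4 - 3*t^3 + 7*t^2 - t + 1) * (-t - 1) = t^5 + 4*t^4 - 4*t^3 - 6*t^2 - 1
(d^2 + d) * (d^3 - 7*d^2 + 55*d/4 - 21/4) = d^5 - 6*d^4 + 27*d^3/4 + 17*d^2/2 - 21*d/4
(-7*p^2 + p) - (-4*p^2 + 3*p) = -3*p^2 - 2*p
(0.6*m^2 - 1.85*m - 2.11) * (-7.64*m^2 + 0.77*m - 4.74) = -4.584*m^4 + 14.596*m^3 + 11.8519*m^2 + 7.1443*m + 10.0014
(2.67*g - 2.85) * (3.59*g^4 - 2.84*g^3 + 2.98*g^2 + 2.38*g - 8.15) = 9.5853*g^5 - 17.8143*g^4 + 16.0506*g^3 - 2.1384*g^2 - 28.5435*g + 23.2275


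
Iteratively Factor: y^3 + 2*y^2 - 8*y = (y - 2)*(y^2 + 4*y) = y*(y - 2)*(y + 4)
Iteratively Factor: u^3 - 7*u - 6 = (u + 1)*(u^2 - u - 6) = (u - 3)*(u + 1)*(u + 2)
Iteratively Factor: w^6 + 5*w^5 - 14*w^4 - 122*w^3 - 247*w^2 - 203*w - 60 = (w + 1)*(w^5 + 4*w^4 - 18*w^3 - 104*w^2 - 143*w - 60) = (w + 1)^2*(w^4 + 3*w^3 - 21*w^2 - 83*w - 60) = (w + 1)^3*(w^3 + 2*w^2 - 23*w - 60) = (w - 5)*(w + 1)^3*(w^2 + 7*w + 12) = (w - 5)*(w + 1)^3*(w + 4)*(w + 3)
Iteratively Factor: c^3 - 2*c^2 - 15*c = (c)*(c^2 - 2*c - 15) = c*(c - 5)*(c + 3)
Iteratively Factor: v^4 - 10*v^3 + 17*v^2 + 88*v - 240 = (v + 3)*(v^3 - 13*v^2 + 56*v - 80) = (v - 4)*(v + 3)*(v^2 - 9*v + 20) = (v - 4)^2*(v + 3)*(v - 5)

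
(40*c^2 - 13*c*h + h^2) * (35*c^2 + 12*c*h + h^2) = 1400*c^4 + 25*c^3*h - 81*c^2*h^2 - c*h^3 + h^4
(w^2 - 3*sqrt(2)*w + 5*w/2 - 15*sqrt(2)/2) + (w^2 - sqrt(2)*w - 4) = 2*w^2 - 4*sqrt(2)*w + 5*w/2 - 15*sqrt(2)/2 - 4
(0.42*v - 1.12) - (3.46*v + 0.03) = -3.04*v - 1.15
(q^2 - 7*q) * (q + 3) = q^3 - 4*q^2 - 21*q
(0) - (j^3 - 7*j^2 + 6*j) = -j^3 + 7*j^2 - 6*j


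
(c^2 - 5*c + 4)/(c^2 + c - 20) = (c - 1)/(c + 5)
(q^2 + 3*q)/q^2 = (q + 3)/q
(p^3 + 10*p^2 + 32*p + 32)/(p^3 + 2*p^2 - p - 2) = (p^2 + 8*p + 16)/(p^2 - 1)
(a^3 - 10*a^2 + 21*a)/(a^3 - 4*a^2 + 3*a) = (a - 7)/(a - 1)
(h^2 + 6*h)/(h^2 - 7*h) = (h + 6)/(h - 7)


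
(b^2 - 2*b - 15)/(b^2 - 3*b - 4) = (-b^2 + 2*b + 15)/(-b^2 + 3*b + 4)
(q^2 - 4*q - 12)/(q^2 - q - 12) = (-q^2 + 4*q + 12)/(-q^2 + q + 12)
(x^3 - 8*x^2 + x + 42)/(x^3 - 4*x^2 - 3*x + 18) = (x - 7)/(x - 3)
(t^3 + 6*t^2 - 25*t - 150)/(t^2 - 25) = t + 6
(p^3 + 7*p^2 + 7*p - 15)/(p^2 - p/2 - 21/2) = 2*(p^2 + 4*p - 5)/(2*p - 7)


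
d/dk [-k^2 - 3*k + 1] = -2*k - 3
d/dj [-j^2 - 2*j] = -2*j - 2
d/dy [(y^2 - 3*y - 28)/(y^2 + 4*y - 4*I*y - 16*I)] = (7 - 4*I)/(y^2 - 8*I*y - 16)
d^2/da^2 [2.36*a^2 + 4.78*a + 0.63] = 4.72000000000000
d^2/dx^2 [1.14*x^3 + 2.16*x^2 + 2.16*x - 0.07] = 6.84*x + 4.32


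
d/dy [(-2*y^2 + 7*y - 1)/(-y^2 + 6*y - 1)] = (-5*y^2 + 2*y - 1)/(y^4 - 12*y^3 + 38*y^2 - 12*y + 1)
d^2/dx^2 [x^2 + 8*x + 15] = 2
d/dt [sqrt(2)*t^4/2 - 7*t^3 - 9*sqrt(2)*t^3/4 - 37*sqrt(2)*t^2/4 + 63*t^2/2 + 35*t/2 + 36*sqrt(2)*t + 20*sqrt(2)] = 2*sqrt(2)*t^3 - 21*t^2 - 27*sqrt(2)*t^2/4 - 37*sqrt(2)*t/2 + 63*t + 35/2 + 36*sqrt(2)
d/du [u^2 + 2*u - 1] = 2*u + 2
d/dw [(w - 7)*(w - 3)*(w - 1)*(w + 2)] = 4*w^3 - 27*w^2 + 18*w + 41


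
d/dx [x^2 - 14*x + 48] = 2*x - 14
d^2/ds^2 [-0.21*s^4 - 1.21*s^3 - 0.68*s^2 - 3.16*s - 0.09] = -2.52*s^2 - 7.26*s - 1.36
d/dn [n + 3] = 1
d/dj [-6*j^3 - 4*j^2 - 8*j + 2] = -18*j^2 - 8*j - 8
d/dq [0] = 0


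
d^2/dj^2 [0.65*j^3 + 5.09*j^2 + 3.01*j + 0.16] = 3.9*j + 10.18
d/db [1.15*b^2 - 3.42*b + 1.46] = 2.3*b - 3.42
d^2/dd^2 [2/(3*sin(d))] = 2*(cos(d)^2 + 1)/(3*sin(d)^3)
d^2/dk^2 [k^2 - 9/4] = 2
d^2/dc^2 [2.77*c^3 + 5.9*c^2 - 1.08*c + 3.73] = 16.62*c + 11.8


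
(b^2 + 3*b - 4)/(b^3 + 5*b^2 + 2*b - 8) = 1/(b + 2)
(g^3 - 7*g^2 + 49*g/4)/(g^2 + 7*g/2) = (4*g^2 - 28*g + 49)/(2*(2*g + 7))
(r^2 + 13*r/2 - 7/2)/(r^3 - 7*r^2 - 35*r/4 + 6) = 2*(r + 7)/(2*r^2 - 13*r - 24)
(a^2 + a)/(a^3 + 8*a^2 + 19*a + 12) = a/(a^2 + 7*a + 12)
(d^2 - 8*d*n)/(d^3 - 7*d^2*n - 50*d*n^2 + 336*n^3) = d/(d^2 + d*n - 42*n^2)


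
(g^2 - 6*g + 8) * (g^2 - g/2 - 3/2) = g^4 - 13*g^3/2 + 19*g^2/2 + 5*g - 12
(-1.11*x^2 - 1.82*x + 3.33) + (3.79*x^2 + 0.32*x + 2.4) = 2.68*x^2 - 1.5*x + 5.73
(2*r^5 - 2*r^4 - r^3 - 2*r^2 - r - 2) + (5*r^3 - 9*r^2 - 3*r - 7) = 2*r^5 - 2*r^4 + 4*r^3 - 11*r^2 - 4*r - 9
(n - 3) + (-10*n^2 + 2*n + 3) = -10*n^2 + 3*n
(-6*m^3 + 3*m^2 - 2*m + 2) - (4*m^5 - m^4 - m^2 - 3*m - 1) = -4*m^5 + m^4 - 6*m^3 + 4*m^2 + m + 3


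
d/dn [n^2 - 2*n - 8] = 2*n - 2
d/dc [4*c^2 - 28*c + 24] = 8*c - 28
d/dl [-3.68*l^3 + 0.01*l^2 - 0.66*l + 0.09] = -11.04*l^2 + 0.02*l - 0.66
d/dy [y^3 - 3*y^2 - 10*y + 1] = 3*y^2 - 6*y - 10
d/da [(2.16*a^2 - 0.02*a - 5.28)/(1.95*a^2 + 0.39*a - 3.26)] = (0.8814*a^2 + 6.5088*a + 2.1244)/(3.8025*a^4 + 1.521*a^3 - 12.5619*a^2 - 2.5428*a + 10.6276)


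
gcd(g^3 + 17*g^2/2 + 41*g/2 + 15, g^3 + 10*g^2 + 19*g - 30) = g + 5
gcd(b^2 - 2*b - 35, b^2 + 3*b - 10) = b + 5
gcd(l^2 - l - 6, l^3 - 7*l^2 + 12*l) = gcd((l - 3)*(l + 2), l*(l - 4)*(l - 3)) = l - 3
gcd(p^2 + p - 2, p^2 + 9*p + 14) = p + 2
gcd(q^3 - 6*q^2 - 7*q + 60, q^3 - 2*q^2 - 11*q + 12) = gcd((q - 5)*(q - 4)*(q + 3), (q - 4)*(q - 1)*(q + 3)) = q^2 - q - 12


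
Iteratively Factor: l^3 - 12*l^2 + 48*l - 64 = (l - 4)*(l^2 - 8*l + 16) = (l - 4)^2*(l - 4)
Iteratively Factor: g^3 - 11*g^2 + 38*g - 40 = (g - 2)*(g^2 - 9*g + 20) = (g - 4)*(g - 2)*(g - 5)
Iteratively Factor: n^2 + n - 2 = (n - 1)*(n + 2)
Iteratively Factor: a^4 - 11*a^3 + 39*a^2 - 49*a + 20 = (a - 1)*(a^3 - 10*a^2 + 29*a - 20) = (a - 4)*(a - 1)*(a^2 - 6*a + 5) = (a - 5)*(a - 4)*(a - 1)*(a - 1)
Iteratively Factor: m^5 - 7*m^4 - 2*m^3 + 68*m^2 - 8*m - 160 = (m - 5)*(m^4 - 2*m^3 - 12*m^2 + 8*m + 32) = (m - 5)*(m - 2)*(m^3 - 12*m - 16) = (m - 5)*(m - 2)*(m + 2)*(m^2 - 2*m - 8) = (m - 5)*(m - 2)*(m + 2)^2*(m - 4)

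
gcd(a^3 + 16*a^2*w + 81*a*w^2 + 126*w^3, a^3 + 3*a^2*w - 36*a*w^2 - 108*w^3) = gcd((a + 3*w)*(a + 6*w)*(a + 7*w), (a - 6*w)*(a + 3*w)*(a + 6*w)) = a^2 + 9*a*w + 18*w^2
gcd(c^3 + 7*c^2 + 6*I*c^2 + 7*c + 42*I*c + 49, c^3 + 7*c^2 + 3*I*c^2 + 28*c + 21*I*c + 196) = c^2 + c*(7 + 7*I) + 49*I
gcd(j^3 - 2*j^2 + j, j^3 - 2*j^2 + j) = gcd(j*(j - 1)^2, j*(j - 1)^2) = j^3 - 2*j^2 + j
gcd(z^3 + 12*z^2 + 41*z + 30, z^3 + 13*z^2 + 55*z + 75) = z + 5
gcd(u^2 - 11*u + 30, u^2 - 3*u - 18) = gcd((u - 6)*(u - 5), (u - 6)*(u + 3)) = u - 6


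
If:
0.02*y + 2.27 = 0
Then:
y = -113.50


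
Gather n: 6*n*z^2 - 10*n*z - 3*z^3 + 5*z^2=n*(6*z^2 - 10*z) - 3*z^3 + 5*z^2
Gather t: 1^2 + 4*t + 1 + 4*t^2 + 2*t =4*t^2 + 6*t + 2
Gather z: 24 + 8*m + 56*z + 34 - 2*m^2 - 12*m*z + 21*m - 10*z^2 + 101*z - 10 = -2*m^2 + 29*m - 10*z^2 + z*(157 - 12*m) + 48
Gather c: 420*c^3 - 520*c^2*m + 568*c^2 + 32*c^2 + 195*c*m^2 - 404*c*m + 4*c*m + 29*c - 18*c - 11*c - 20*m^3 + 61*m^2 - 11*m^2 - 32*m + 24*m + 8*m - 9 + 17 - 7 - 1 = 420*c^3 + c^2*(600 - 520*m) + c*(195*m^2 - 400*m) - 20*m^3 + 50*m^2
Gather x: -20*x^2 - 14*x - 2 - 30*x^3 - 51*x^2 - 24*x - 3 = -30*x^3 - 71*x^2 - 38*x - 5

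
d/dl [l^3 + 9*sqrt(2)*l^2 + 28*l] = 3*l^2 + 18*sqrt(2)*l + 28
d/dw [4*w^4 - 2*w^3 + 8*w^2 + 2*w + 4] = 16*w^3 - 6*w^2 + 16*w + 2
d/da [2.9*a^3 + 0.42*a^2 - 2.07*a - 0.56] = 8.7*a^2 + 0.84*a - 2.07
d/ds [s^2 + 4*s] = 2*s + 4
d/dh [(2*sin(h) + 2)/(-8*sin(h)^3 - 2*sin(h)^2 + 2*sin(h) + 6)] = (8*sin(h)^3 + 13*sin(h)^2 + 2*sin(h) + 2)*cos(h)/(4*sin(h)^3 + sin(h)^2 - sin(h) - 3)^2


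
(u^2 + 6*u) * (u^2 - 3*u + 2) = u^4 + 3*u^3 - 16*u^2 + 12*u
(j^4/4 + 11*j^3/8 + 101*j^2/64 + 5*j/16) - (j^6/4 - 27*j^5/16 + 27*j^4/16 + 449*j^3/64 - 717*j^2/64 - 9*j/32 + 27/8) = -j^6/4 + 27*j^5/16 - 23*j^4/16 - 361*j^3/64 + 409*j^2/32 + 19*j/32 - 27/8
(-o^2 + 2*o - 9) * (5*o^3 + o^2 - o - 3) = -5*o^5 + 9*o^4 - 42*o^3 - 8*o^2 + 3*o + 27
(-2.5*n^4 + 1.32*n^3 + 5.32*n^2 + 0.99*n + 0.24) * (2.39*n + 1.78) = -5.975*n^5 - 1.2952*n^4 + 15.0644*n^3 + 11.8357*n^2 + 2.3358*n + 0.4272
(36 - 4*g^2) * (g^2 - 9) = -4*g^4 + 72*g^2 - 324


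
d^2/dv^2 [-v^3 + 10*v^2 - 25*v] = 20 - 6*v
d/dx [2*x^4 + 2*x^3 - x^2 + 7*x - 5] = 8*x^3 + 6*x^2 - 2*x + 7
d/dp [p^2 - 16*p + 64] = 2*p - 16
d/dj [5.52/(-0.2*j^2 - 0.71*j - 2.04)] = (2.208*j + 3.9192)/(0.2*j^2 + 0.71*j + 2.04)^2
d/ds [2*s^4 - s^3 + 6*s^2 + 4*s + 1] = 8*s^3 - 3*s^2 + 12*s + 4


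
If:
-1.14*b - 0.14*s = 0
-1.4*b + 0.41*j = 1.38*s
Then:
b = -0.12280701754386*s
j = 2.94651262302097*s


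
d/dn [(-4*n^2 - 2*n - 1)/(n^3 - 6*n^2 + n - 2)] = (4*n^4 + 4*n^3 - 13*n^2 + 4*n + 5)/(n^6 - 12*n^5 + 38*n^4 - 16*n^3 + 25*n^2 - 4*n + 4)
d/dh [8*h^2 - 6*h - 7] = 16*h - 6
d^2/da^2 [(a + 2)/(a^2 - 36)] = 2*(4*a^2*(a + 2) - (3*a + 2)*(a^2 - 36))/(a^2 - 36)^3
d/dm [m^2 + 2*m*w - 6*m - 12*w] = 2*m + 2*w - 6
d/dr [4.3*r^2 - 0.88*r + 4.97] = 8.6*r - 0.88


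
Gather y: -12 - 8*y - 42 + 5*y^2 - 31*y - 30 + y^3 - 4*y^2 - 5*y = y^3 + y^2 - 44*y - 84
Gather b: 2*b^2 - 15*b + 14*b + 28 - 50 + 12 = 2*b^2 - b - 10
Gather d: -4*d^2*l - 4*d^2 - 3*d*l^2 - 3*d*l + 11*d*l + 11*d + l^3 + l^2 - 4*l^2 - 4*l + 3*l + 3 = d^2*(-4*l - 4) + d*(-3*l^2 + 8*l + 11) + l^3 - 3*l^2 - l + 3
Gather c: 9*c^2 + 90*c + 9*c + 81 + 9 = 9*c^2 + 99*c + 90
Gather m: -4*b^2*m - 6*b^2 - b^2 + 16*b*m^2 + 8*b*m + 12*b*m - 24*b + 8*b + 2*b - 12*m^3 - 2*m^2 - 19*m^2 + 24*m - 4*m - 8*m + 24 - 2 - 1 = -7*b^2 - 14*b - 12*m^3 + m^2*(16*b - 21) + m*(-4*b^2 + 20*b + 12) + 21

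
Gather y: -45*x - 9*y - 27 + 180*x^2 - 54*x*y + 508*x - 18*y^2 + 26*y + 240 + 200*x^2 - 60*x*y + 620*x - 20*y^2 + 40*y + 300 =380*x^2 + 1083*x - 38*y^2 + y*(57 - 114*x) + 513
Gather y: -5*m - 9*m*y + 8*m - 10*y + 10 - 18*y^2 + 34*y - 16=3*m - 18*y^2 + y*(24 - 9*m) - 6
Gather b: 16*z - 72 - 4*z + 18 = 12*z - 54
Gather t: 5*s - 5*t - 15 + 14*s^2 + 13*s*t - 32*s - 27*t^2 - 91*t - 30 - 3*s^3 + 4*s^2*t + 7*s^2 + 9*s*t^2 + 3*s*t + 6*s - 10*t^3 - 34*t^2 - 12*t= -3*s^3 + 21*s^2 - 21*s - 10*t^3 + t^2*(9*s - 61) + t*(4*s^2 + 16*s - 108) - 45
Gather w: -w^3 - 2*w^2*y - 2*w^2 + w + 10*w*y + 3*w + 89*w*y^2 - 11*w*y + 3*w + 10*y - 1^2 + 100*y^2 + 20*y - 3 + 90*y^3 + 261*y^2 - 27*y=-w^3 + w^2*(-2*y - 2) + w*(89*y^2 - y + 7) + 90*y^3 + 361*y^2 + 3*y - 4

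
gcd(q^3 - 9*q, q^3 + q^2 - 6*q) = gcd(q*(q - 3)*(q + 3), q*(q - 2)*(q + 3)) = q^2 + 3*q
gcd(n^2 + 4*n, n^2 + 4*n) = n^2 + 4*n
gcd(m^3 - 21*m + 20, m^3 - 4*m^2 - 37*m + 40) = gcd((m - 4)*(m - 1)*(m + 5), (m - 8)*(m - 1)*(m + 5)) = m^2 + 4*m - 5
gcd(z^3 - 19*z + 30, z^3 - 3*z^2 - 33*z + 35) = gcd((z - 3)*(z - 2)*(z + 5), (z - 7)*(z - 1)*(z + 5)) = z + 5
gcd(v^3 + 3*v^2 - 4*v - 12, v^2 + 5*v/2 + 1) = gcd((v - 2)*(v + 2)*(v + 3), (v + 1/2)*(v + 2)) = v + 2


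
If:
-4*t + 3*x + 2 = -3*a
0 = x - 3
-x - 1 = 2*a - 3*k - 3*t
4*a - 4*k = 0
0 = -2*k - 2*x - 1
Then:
No Solution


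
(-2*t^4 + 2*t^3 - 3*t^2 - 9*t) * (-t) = 2*t^5 - 2*t^4 + 3*t^3 + 9*t^2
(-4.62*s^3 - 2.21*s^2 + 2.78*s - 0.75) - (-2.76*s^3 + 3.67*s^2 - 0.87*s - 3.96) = -1.86*s^3 - 5.88*s^2 + 3.65*s + 3.21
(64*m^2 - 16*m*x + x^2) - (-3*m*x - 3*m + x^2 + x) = 64*m^2 - 13*m*x + 3*m - x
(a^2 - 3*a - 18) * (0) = 0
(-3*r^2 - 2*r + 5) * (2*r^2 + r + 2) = -6*r^4 - 7*r^3 + 2*r^2 + r + 10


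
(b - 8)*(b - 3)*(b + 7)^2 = b^4 + 3*b^3 - 81*b^2 - 203*b + 1176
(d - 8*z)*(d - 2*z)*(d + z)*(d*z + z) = d^4*z - 9*d^3*z^2 + d^3*z + 6*d^2*z^3 - 9*d^2*z^2 + 16*d*z^4 + 6*d*z^3 + 16*z^4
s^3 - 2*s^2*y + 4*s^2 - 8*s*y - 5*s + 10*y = (s - 1)*(s + 5)*(s - 2*y)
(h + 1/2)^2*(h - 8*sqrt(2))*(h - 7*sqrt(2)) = h^4 - 15*sqrt(2)*h^3 + h^3 - 15*sqrt(2)*h^2 + 449*h^2/4 - 15*sqrt(2)*h/4 + 112*h + 28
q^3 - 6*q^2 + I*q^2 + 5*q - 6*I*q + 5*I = (q - 5)*(q - 1)*(q + I)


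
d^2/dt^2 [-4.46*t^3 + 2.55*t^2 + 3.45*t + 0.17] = 5.1 - 26.76*t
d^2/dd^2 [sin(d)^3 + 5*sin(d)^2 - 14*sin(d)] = -9*sin(d)^3 - 20*sin(d)^2 + 20*sin(d) + 10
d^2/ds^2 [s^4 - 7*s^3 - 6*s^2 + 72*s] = 12*s^2 - 42*s - 12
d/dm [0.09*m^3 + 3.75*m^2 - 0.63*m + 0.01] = 0.27*m^2 + 7.5*m - 0.63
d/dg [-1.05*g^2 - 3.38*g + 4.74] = -2.1*g - 3.38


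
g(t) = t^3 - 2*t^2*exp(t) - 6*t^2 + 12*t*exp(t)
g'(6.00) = -4805.15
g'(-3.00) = 61.51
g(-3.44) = -113.79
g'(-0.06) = 11.57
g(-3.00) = -83.69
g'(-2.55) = 48.44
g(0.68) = 11.82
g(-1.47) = -21.19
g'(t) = -2*t^2*exp(t) + 3*t^2 + 8*t*exp(t) - 12*t + 12*exp(t)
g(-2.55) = -59.00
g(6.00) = 0.00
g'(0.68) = 25.83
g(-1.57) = -23.60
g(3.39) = 494.97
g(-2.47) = -55.21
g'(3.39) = 472.48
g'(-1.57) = 25.09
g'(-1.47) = 23.18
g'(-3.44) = 75.52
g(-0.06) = -0.71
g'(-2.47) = 46.25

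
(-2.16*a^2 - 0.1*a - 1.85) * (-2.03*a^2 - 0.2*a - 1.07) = 4.3848*a^4 + 0.635*a^3 + 6.0867*a^2 + 0.477*a + 1.9795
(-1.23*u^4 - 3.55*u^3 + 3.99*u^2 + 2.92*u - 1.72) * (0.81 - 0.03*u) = 0.0369*u^5 - 0.8898*u^4 - 2.9952*u^3 + 3.1443*u^2 + 2.4168*u - 1.3932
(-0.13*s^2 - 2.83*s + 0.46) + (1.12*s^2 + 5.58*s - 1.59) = 0.99*s^2 + 2.75*s - 1.13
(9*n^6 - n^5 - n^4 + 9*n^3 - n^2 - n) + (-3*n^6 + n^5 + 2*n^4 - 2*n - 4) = 6*n^6 + n^4 + 9*n^3 - n^2 - 3*n - 4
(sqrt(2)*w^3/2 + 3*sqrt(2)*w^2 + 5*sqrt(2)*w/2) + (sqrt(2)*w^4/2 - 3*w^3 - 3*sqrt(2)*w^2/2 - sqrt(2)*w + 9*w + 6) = sqrt(2)*w^4/2 - 3*w^3 + sqrt(2)*w^3/2 + 3*sqrt(2)*w^2/2 + 3*sqrt(2)*w/2 + 9*w + 6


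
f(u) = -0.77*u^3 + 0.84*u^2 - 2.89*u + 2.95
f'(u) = -2.31*u^2 + 1.68*u - 2.89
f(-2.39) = 25.17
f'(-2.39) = -20.10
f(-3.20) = 46.03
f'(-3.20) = -31.92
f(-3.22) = 46.67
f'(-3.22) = -32.25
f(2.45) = -10.41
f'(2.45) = -12.64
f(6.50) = -191.81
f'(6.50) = -89.57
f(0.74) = 0.96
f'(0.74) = -2.91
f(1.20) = -0.64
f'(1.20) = -4.20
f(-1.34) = 10.18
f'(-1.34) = -9.29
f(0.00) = 2.95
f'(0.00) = -2.89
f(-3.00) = 39.97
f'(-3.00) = -28.72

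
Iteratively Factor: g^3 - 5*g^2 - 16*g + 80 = (g + 4)*(g^2 - 9*g + 20) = (g - 4)*(g + 4)*(g - 5)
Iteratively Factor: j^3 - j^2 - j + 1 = (j - 1)*(j^2 - 1) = (j - 1)^2*(j + 1)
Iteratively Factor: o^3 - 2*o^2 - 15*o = (o - 5)*(o^2 + 3*o) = o*(o - 5)*(o + 3)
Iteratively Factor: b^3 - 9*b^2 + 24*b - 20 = (b - 5)*(b^2 - 4*b + 4) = (b - 5)*(b - 2)*(b - 2)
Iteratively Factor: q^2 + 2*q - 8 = (q + 4)*(q - 2)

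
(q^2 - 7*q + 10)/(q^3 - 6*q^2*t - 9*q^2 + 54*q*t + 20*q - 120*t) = (q - 2)/(q^2 - 6*q*t - 4*q + 24*t)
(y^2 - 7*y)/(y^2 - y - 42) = y/(y + 6)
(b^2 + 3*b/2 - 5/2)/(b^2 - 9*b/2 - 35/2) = (b - 1)/(b - 7)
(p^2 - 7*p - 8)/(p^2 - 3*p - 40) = (p + 1)/(p + 5)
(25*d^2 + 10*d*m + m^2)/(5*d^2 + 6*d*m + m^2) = (5*d + m)/(d + m)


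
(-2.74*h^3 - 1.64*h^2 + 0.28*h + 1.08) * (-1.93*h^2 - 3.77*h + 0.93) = 5.2882*h^5 + 13.495*h^4 + 3.0942*h^3 - 4.6652*h^2 - 3.8112*h + 1.0044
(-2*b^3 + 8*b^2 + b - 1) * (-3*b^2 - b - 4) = 6*b^5 - 22*b^4 - 3*b^3 - 30*b^2 - 3*b + 4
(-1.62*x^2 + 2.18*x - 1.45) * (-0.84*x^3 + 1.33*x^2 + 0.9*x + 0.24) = 1.3608*x^5 - 3.9858*x^4 + 2.6594*x^3 - 0.3553*x^2 - 0.7818*x - 0.348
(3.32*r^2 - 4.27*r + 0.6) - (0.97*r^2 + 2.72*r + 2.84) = 2.35*r^2 - 6.99*r - 2.24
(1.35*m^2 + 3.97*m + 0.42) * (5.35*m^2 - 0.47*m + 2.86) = 7.2225*m^4 + 20.605*m^3 + 4.2421*m^2 + 11.1568*m + 1.2012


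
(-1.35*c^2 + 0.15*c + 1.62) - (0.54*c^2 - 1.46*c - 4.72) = -1.89*c^2 + 1.61*c + 6.34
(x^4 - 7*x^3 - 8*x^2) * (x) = x^5 - 7*x^4 - 8*x^3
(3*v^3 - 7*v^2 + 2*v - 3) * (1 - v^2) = -3*v^5 + 7*v^4 + v^3 - 4*v^2 + 2*v - 3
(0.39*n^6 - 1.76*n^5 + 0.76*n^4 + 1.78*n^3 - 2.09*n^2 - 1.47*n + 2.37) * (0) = 0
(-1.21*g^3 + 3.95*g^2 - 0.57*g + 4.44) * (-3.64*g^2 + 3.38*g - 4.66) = 4.4044*g^5 - 18.4678*g^4 + 21.0644*g^3 - 36.4952*g^2 + 17.6634*g - 20.6904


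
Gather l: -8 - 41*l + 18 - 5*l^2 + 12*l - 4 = -5*l^2 - 29*l + 6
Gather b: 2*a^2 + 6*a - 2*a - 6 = 2*a^2 + 4*a - 6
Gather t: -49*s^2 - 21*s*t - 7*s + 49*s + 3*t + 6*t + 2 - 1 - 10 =-49*s^2 + 42*s + t*(9 - 21*s) - 9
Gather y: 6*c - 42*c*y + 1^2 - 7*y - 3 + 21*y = 6*c + y*(14 - 42*c) - 2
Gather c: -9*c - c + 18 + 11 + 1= 30 - 10*c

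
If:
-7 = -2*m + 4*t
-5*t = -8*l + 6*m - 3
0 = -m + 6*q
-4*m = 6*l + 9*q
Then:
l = -517/760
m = 141/190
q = 47/380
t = -131/95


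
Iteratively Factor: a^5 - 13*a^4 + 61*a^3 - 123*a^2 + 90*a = (a - 3)*(a^4 - 10*a^3 + 31*a^2 - 30*a) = (a - 5)*(a - 3)*(a^3 - 5*a^2 + 6*a) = (a - 5)*(a - 3)*(a - 2)*(a^2 - 3*a) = (a - 5)*(a - 3)^2*(a - 2)*(a)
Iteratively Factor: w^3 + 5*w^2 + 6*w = (w)*(w^2 + 5*w + 6) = w*(w + 3)*(w + 2)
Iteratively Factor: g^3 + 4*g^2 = (g + 4)*(g^2) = g*(g + 4)*(g)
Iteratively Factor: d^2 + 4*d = (d + 4)*(d)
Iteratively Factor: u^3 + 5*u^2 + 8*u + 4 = (u + 1)*(u^2 + 4*u + 4) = (u + 1)*(u + 2)*(u + 2)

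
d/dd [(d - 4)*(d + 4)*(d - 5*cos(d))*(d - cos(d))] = 6*d^3*sin(d) + 4*d^3 - 5*d^2*sin(2*d) - 18*d^2*cos(d) - 96*d*sin(d) + 10*d*cos(d)^2 - 32*d + 80*sin(2*d) + 96*cos(d)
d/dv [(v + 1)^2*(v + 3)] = (v + 1)*(3*v + 7)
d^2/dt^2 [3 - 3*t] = 0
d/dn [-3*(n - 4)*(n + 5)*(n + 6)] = -9*n^2 - 42*n + 42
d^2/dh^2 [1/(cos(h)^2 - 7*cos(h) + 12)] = (-4*sin(h)^4 + 3*sin(h)^2 - 441*cos(h)/4 + 21*cos(3*h)/4 + 75)/((cos(h) - 4)^3*(cos(h) - 3)^3)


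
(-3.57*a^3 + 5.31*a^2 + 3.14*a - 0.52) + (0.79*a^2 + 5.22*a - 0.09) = -3.57*a^3 + 6.1*a^2 + 8.36*a - 0.61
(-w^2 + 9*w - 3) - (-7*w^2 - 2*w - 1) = 6*w^2 + 11*w - 2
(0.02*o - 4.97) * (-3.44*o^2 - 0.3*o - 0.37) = -0.0688*o^3 + 17.0908*o^2 + 1.4836*o + 1.8389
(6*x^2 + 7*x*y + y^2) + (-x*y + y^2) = 6*x^2 + 6*x*y + 2*y^2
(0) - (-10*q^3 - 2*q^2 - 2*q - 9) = 10*q^3 + 2*q^2 + 2*q + 9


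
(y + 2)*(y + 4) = y^2 + 6*y + 8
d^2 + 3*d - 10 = (d - 2)*(d + 5)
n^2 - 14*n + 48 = (n - 8)*(n - 6)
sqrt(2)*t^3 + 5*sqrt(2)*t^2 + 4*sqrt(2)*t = t*(t + 4)*(sqrt(2)*t + sqrt(2))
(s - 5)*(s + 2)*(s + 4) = s^3 + s^2 - 22*s - 40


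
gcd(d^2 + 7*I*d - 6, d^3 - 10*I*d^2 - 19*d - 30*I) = d + I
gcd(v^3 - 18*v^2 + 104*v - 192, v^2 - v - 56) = v - 8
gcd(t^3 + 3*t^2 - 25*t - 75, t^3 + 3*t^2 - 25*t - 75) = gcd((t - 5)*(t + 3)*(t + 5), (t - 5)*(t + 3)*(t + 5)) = t^3 + 3*t^2 - 25*t - 75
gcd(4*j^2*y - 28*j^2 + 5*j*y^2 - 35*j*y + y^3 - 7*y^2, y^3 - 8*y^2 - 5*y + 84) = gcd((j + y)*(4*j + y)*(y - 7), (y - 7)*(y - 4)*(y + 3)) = y - 7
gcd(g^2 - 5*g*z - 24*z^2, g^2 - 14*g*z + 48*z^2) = -g + 8*z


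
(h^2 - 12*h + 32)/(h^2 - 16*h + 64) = (h - 4)/(h - 8)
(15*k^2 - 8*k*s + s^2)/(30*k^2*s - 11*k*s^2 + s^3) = (-3*k + s)/(s*(-6*k + s))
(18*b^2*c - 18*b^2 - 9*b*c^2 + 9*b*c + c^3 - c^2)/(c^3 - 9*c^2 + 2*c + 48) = (18*b^2*c - 18*b^2 - 9*b*c^2 + 9*b*c + c^3 - c^2)/(c^3 - 9*c^2 + 2*c + 48)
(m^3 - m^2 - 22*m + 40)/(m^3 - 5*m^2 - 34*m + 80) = (m - 4)/(m - 8)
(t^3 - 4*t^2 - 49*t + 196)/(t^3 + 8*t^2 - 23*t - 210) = (t^2 - 11*t + 28)/(t^2 + t - 30)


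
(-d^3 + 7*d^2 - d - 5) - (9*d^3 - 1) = -10*d^3 + 7*d^2 - d - 4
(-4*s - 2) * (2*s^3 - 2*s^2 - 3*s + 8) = -8*s^4 + 4*s^3 + 16*s^2 - 26*s - 16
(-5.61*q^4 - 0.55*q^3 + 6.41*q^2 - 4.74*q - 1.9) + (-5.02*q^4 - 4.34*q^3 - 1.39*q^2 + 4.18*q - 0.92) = -10.63*q^4 - 4.89*q^3 + 5.02*q^2 - 0.56*q - 2.82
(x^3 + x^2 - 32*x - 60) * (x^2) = x^5 + x^4 - 32*x^3 - 60*x^2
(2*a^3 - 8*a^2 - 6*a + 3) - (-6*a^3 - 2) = 8*a^3 - 8*a^2 - 6*a + 5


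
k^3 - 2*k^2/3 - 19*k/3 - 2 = (k - 3)*(k + 1/3)*(k + 2)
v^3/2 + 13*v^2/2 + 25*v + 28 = (v/2 + 1)*(v + 4)*(v + 7)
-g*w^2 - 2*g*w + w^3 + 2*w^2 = w*(-g + w)*(w + 2)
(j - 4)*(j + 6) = j^2 + 2*j - 24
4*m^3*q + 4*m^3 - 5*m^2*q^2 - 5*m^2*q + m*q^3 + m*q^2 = (-4*m + q)*(-m + q)*(m*q + m)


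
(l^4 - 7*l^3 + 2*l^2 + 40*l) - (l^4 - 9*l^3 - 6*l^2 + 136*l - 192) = 2*l^3 + 8*l^2 - 96*l + 192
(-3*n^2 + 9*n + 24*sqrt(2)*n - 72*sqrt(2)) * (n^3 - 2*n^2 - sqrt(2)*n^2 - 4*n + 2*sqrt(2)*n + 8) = -3*n^5 + 15*n^4 + 27*sqrt(2)*n^4 - 135*sqrt(2)*n^3 - 54*n^3 + 66*sqrt(2)*n^2 + 180*n^2 - 216*n + 480*sqrt(2)*n - 576*sqrt(2)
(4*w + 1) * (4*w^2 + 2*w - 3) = 16*w^3 + 12*w^2 - 10*w - 3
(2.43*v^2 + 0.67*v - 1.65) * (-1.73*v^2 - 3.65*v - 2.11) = -4.2039*v^4 - 10.0286*v^3 - 4.7183*v^2 + 4.6088*v + 3.4815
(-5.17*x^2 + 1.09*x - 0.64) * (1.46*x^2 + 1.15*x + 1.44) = -7.5482*x^4 - 4.3541*x^3 - 7.1257*x^2 + 0.8336*x - 0.9216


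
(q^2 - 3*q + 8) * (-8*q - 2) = -8*q^3 + 22*q^2 - 58*q - 16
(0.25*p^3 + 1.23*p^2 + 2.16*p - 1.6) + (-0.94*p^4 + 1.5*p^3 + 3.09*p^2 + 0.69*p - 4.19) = -0.94*p^4 + 1.75*p^3 + 4.32*p^2 + 2.85*p - 5.79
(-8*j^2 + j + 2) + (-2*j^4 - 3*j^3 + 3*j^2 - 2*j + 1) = -2*j^4 - 3*j^3 - 5*j^2 - j + 3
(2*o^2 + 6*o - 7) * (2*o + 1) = 4*o^3 + 14*o^2 - 8*o - 7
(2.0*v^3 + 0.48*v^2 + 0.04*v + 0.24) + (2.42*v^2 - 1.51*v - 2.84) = 2.0*v^3 + 2.9*v^2 - 1.47*v - 2.6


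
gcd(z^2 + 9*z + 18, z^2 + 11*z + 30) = z + 6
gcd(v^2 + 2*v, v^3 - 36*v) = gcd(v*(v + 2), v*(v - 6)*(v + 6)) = v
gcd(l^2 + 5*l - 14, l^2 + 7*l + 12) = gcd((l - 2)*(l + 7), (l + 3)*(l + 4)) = 1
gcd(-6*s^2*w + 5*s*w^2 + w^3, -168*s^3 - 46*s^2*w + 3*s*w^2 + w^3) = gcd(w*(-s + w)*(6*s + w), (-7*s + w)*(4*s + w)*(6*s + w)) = 6*s + w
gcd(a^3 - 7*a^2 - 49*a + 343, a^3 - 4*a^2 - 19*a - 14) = a - 7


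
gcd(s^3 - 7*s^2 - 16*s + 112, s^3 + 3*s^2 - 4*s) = s + 4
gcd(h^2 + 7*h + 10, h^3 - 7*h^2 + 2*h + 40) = h + 2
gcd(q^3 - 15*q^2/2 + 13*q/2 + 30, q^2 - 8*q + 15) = q - 5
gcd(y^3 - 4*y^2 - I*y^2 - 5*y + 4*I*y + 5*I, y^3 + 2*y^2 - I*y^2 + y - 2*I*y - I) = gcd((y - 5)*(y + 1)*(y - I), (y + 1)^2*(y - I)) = y^2 + y*(1 - I) - I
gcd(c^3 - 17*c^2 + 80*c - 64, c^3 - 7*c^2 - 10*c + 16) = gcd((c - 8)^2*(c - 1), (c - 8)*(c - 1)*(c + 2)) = c^2 - 9*c + 8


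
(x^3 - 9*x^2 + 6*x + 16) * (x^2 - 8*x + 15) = x^5 - 17*x^4 + 93*x^3 - 167*x^2 - 38*x + 240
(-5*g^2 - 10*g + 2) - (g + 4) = -5*g^2 - 11*g - 2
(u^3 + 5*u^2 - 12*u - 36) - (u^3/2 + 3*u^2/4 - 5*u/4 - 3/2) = u^3/2 + 17*u^2/4 - 43*u/4 - 69/2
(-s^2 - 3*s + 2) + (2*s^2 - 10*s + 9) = s^2 - 13*s + 11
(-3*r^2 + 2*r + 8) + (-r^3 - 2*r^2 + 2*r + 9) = -r^3 - 5*r^2 + 4*r + 17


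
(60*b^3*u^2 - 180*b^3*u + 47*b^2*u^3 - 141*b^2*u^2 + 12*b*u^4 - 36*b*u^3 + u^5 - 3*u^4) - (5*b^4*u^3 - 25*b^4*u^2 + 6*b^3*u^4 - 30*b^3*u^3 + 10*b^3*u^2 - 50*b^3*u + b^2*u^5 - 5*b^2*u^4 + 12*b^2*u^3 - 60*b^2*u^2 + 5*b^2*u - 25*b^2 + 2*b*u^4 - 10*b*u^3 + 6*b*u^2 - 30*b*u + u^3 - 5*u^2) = -5*b^4*u^3 + 25*b^4*u^2 - 6*b^3*u^4 + 30*b^3*u^3 + 50*b^3*u^2 - 130*b^3*u - b^2*u^5 + 5*b^2*u^4 + 35*b^2*u^3 - 81*b^2*u^2 - 5*b^2*u + 25*b^2 + 10*b*u^4 - 26*b*u^3 - 6*b*u^2 + 30*b*u + u^5 - 3*u^4 - u^3 + 5*u^2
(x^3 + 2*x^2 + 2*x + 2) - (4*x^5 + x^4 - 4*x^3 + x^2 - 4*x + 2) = -4*x^5 - x^4 + 5*x^3 + x^2 + 6*x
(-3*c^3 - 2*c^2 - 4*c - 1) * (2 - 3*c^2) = 9*c^5 + 6*c^4 + 6*c^3 - c^2 - 8*c - 2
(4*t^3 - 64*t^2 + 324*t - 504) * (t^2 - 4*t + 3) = 4*t^5 - 80*t^4 + 592*t^3 - 1992*t^2 + 2988*t - 1512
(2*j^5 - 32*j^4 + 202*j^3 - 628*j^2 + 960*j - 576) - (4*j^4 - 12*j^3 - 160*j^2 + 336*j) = 2*j^5 - 36*j^4 + 214*j^3 - 468*j^2 + 624*j - 576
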